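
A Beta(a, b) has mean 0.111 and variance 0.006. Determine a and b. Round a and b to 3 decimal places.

Write ν = a+b; then a = μν and Var = μ(1−μ)/(ν+1).
ν = μ(1−μ)/Var − 1 = 0.098679/0.006 − 1 = 15.4465.
a = 0.111·15.4465 = 1.715, b = 0.889·15.4465 = 13.732.

a = 1.715, b = 13.732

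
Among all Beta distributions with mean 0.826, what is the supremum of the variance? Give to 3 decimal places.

For fixed mean μ the Beta variance is μ(1−μ)/(α+β+1), increasing as α+β decreases.
Its least upper bound (not attained) is μ(1−μ) = 0.826·0.174 = 0.144.

0.144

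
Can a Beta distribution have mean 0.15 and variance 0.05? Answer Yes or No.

For any Beta, Var(X) < E[X]·(1−E[X]).
Here μ(1−μ) = 0.15×0.85 = 0.1275, and 0.05 < 0.1275.

Yes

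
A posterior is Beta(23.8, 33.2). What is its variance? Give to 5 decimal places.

Var = αβ/[(α+β)²(α+β+1)] = (23.8×33.2)/(57.0²×58.0) = 790.16/188442.000 = 0.00419.

0.00419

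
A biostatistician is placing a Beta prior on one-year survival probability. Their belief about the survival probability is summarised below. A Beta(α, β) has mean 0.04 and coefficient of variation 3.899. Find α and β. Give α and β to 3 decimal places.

α = 0.023, β = 0.556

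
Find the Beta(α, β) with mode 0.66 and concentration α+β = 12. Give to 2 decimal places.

For α,β>1 the mode is (α−1)/(α+β−2), so α = mode·(κ−2)+1 = 0.66×10+1 = 7.60.
And β = (1−mode)·(κ−2)+1 = 0.34×10+1 = 4.40.

α = 7.60, β = 4.40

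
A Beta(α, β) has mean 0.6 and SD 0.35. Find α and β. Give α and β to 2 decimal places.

σ² = 0.35² = 0.1225.
With s = α+β, Var = μ(1−μ)/(s+1), so s+1 = (0.6×0.4)/0.1225 = 1.9592 and s = 0.9592.
α = μs = 0.58, β = (1−μ)s = 0.38.

α = 0.58, β = 0.38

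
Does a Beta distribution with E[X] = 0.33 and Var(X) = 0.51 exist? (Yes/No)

A Beta with mean μ has variance μ(1−μ)/(α+β+1) < μ(1−μ).
Here μ(1−μ) = 0.33×0.67 = 0.2211, and 0.51 ≥ 0.2211.

No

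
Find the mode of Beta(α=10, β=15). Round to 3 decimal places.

0.391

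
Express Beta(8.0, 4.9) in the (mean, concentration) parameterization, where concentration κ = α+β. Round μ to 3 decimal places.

κ = α+β = 8.0+4.9 = 12.9; μ = α/κ = 8.0/12.9 = 0.620.

μ = 0.620, κ = 12.9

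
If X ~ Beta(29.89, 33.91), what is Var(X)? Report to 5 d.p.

Var = αβ/[(α+β)²(α+β+1)] = (29.89×33.91)/(63.80²×64.80) = 1013.5699/263764.512000 = 0.00384.

0.00384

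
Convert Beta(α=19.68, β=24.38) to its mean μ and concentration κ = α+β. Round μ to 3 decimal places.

μ = 0.447, κ = 44.06

κ = α+β = 19.68+24.38 = 44.06; μ = α/κ = 19.68/44.06 = 0.447.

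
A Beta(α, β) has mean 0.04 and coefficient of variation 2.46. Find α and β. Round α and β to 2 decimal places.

Var = (CV·μ)² = (2.46×0.04)² = 0.009683.
α+β = μ(1−μ)/Var − 1 = 0.0384/0.009683 − 1 = 2.9659.
Thus α = 0.04·2.9659 = 0.12 and β = 0.96·2.9659 = 2.85.

α = 0.12, β = 2.85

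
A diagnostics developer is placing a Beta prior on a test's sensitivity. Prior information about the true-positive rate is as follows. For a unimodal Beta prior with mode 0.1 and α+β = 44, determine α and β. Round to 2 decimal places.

α = 5.20, β = 38.80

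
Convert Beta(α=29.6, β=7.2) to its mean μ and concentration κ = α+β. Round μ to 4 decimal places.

κ = α+β = 29.6+7.2 = 36.8; μ = α/κ = 29.6/36.8 = 0.8043.

μ = 0.8043, κ = 36.8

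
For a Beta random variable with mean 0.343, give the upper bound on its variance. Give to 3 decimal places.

0.225

For fixed mean μ the Beta variance is μ(1−μ)/(α+β+1), increasing as α+β decreases.
Its least upper bound (not attained) is μ(1−μ) = 0.343·0.657 = 0.225.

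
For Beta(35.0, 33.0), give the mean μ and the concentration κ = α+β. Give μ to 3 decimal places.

μ = 0.515, κ = 68.0

κ = α+β = 35.0+33.0 = 68.0; μ = α/κ = 35.0/68.0 = 0.515.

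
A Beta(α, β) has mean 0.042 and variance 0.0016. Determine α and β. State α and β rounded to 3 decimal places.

Let s = α+β. The Beta variance is μ(1−μ)/(s+1).
So s+1 = μ(1−μ)/σ² = (0.042×0.958)/0.0016 = 0.040236/0.0016 = 25.1475, giving s = 24.1475.
Then α = μs = 0.042×24.1475 = 1.014 and β = (1−μ)s = 0.958×24.1475 = 23.133.

α = 1.014, β = 23.133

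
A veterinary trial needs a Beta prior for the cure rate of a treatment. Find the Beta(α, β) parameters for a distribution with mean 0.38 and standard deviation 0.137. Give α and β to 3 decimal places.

Variance = 0.137² = 0.018769. The moment-matching identity α+β = μ(1−μ)/Var − 1 gives
α+β = 0.2356/0.018769 − 1 = 11.5526, so α = μ·11.5526 = 4.390 and β = (1−μ)·11.5526 = 7.163.

α = 4.390, β = 7.163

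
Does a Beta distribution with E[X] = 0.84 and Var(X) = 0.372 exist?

No

For any Beta, Var(X) < E[X]·(1−E[X]).
Here μ(1−μ) = 0.84×0.16 = 0.1344, and 0.372 ≥ 0.1344.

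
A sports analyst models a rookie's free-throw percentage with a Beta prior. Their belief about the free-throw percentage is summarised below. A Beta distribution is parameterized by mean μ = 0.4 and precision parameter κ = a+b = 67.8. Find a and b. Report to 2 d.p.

Split κ in proportion μ : (1−μ): a = 0.4·67.8 = 27.12, b = 67.8 − 27.12 = 40.68.

a = 27.12, b = 40.68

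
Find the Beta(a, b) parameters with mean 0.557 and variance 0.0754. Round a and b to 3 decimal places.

Let s = a+b. The Beta variance is μ(1−μ)/(s+1).
So s+1 = μ(1−μ)/σ² = (0.557×0.443)/0.0754 = 0.246751/0.0754 = 3.2726, giving s = 2.2726.
Then a = μs = 0.557×2.2726 = 1.266 and b = (1−μ)s = 0.443×2.2726 = 1.007.

a = 1.266, b = 1.007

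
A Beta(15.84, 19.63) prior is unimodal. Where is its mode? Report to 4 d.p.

The density x^(α−1)(1−x)^(β−1) is maximised at (α−1)/(α+β−2) = 14.84/33.47 = 0.4434.

0.4434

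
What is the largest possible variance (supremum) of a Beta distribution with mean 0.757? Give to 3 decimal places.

0.184

For fixed mean μ the Beta variance is μ(1−μ)/(α+β+1), increasing as α+β decreases.
Its least upper bound (not attained) is μ(1−μ) = 0.757·0.243 = 0.184.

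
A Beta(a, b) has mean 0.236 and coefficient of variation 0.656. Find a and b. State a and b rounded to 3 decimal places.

a = 1.539, b = 4.983

Var = (CV·μ)² = (0.656×0.236)² = 0.023968.
a+b = μ(1−μ)/Var − 1 = 0.180304/0.023968 − 1 = 6.5227.
Thus a = 0.236·6.5227 = 1.539 and b = 0.764·6.5227 = 4.983.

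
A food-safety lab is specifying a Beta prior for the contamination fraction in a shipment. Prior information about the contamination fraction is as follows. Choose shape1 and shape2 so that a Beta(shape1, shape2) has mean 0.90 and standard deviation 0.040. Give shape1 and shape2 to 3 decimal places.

Variance = 0.040² = 0.001600. The moment-matching identity shape1+shape2 = μ(1−μ)/Var − 1 gives
shape1+shape2 = 0.0900/0.001600 − 1 = 55.2500, so shape1 = μ·55.2500 = 49.725 and shape2 = (1−μ)·55.2500 = 5.525.

shape1 = 49.725, shape2 = 5.525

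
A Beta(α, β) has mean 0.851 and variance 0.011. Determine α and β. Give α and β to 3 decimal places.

Write ν = α+β; then α = μν and Var = μ(1−μ)/(ν+1).
ν = μ(1−μ)/Var − 1 = 0.126799/0.011 − 1 = 10.5272.
α = 0.851·10.5272 = 8.959, β = 0.149·10.5272 = 1.569.

α = 8.959, β = 1.569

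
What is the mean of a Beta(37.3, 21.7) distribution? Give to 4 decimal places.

The Beta mean is α/(α+β) = 37.3/(37.3+21.7) = 0.6322.

0.6322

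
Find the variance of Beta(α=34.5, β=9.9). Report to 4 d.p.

Var = αβ/[(α+β)²(α+β+1)] = (34.5×9.9)/(44.4²×45.4) = 341.55/89499.744 = 0.0038.

0.0038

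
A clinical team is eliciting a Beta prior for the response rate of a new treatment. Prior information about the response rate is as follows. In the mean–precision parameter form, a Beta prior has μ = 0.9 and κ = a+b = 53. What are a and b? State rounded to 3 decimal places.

a = μκ = 0.9×53 = 47.700 and b = (1−μ)κ = 0.1×53 = 5.300.

a = 47.700, b = 5.300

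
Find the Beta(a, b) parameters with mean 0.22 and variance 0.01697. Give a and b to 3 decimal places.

a = 2.005, b = 7.107

Let s = a+b. The Beta variance is μ(1−μ)/(s+1).
So s+1 = μ(1−μ)/σ² = (0.22×0.78)/0.01697 = 0.1716/0.01697 = 10.1120, giving s = 9.1120.
Then a = μs = 0.22×9.1120 = 2.005 and b = (1−μ)s = 0.78×9.1120 = 7.107.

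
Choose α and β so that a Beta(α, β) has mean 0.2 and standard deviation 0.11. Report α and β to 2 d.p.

α = 2.44, β = 9.78

Variance = 0.11² = 0.0121. The moment-matching identity α+β = μ(1−μ)/Var − 1 gives
α+β = 0.16/0.0121 − 1 = 12.2231, so α = μ·12.2231 = 2.44 and β = (1−μ)·12.2231 = 9.78.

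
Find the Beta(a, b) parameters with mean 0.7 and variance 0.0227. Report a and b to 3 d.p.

a = 5.776, b = 2.475

By moment matching, a+b = μ(1−μ)/σ² − 1 = (0.7·0.3)/0.0227 − 1 = 9.2511 − 1 = 8.2511.
Since a/(a+b) = μ, a = 0.7·8.2511 = 5.776 and b = 0.3·8.2511 = 2.475.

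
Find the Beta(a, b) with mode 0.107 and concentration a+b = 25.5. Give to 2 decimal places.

For a,b>1 the mode is (a−1)/(a+b−2), so a = mode·(κ−2)+1 = 0.107×23.5+1 = 3.51.
And b = (1−mode)·(κ−2)+1 = 0.893×23.5+1 = 21.99.

a = 3.51, b = 21.99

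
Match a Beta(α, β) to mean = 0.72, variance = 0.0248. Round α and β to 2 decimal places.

α = 5.13, β = 2.00

Write ν = α+β; then α = μν and Var = μ(1−μ)/(ν+1).
ν = μ(1−μ)/Var − 1 = 0.2016/0.0248 − 1 = 7.1290.
α = 0.72·7.1290 = 5.13, β = 0.28·7.1290 = 2.00.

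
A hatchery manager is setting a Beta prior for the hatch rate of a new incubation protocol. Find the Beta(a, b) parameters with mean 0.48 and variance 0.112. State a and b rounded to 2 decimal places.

Write ν = a+b; then a = μν and Var = μ(1−μ)/(ν+1).
ν = μ(1−μ)/Var − 1 = 0.2496/0.112 − 1 = 1.2286.
a = 0.48·1.2286 = 0.59, b = 0.52·1.2286 = 0.64.

a = 0.59, b = 0.64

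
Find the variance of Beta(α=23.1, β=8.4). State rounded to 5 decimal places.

0.00602

Var = αβ/[(α+β)²(α+β+1)] = (23.1×8.4)/(31.5²×32.5) = 194.04/32248.125 = 0.00602.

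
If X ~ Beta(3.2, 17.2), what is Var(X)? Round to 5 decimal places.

0.00618

α+β = 20.4 and αβ = 55.04, so Var = αβ/[(α+β)²(α+β+1)] = 55.04/8905.824 = 0.00618.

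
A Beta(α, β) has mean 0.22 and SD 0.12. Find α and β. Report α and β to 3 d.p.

σ² = 0.12² = 0.0144.
With s = α+β, Var = μ(1−μ)/(s+1), so s+1 = (0.22×0.78)/0.0144 = 11.9167 and s = 10.9167.
α = μs = 2.402, β = (1−μ)s = 8.515.

α = 2.402, β = 8.515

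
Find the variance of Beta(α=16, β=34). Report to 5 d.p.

0.00427

Var = αβ/[(α+β)²(α+β+1)] = (16×34)/(50²×51) = 544/127500 = 0.00427.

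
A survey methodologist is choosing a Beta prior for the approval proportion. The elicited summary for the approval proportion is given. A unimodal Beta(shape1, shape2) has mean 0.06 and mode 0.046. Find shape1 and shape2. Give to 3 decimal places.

shape1 = 3.891, shape2 = 60.966

Let s = shape1+shape2. Mean gives shape1 = μs = 0.06s; mode gives (shape1−1)/(s−2) = 0.046.
Substituting: 0.06s − 1 = 0.046(s−2) = 0.046s − 0.092, so 0.014s = 0.908 and s = 64.8571.
Then shape1 = 0.06×64.8571 = 3.891 and shape2 = s−shape1 = 60.966.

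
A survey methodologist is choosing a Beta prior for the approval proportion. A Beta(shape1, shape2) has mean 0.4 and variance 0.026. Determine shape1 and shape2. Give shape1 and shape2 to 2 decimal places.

shape1 = 3.29, shape2 = 4.94

Let s = shape1+shape2. The Beta variance is μ(1−μ)/(s+1).
So s+1 = μ(1−μ)/σ² = (0.4×0.6)/0.026 = 0.24/0.026 = 9.2308, giving s = 8.2308.
Then shape1 = μs = 0.4×8.2308 = 3.29 and shape2 = (1−μ)s = 0.6×8.2308 = 4.94.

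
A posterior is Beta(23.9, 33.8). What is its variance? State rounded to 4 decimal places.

α+β = 57.7 and αβ = 807.82, so Var = αβ/[(α+β)²(α+β+1)] = 807.82/195429.323 = 0.0041.

0.0041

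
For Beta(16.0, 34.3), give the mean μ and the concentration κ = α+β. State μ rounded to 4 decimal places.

μ = 0.3181, κ = 50.3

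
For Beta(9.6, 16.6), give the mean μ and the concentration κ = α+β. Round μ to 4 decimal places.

κ = α+β = 9.6+16.6 = 26.2; μ = α/κ = 9.6/26.2 = 0.3664.

μ = 0.3664, κ = 26.2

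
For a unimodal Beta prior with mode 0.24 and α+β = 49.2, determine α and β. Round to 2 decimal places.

α = 12.33, β = 36.87

Since the density peak of Beta(α,β) is at (α−1)/(α+β−2),
α = 1 + 0.24(49.2−2) = 12.33 and β = 49.2 − 12.33 = 36.87.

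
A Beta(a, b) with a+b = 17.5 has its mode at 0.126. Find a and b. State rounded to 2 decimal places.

Mode = (a−1)/(κ−2) with κ = a+b, so a−1 = 0.126·15.5 = 1.95.
a = 2.95; b = κ − a = 14.55.

a = 2.95, b = 14.55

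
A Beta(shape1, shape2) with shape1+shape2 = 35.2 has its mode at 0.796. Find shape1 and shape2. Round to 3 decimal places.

shape1 = 27.427, shape2 = 7.773

Mode = (shape1−1)/(κ−2) with κ = shape1+shape2, so shape1−1 = 0.796·33.2 = 26.427.
shape1 = 27.427; shape2 = κ − shape1 = 7.773.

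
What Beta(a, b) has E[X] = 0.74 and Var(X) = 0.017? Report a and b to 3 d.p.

a = 7.635, b = 2.683

Write ν = a+b; then a = μν and Var = μ(1−μ)/(ν+1).
ν = μ(1−μ)/Var − 1 = 0.1924/0.017 − 1 = 10.3176.
a = 0.74·10.3176 = 7.635, b = 0.26·10.3176 = 2.683.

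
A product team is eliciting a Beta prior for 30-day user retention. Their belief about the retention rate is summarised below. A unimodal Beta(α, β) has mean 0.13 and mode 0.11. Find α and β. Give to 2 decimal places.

With s = α+β: μ = α/s and mode = (α−1)/(s−2). Eliminating α = μs,
μs − 1 = m(s−2) ⇒ s(μ−m) = 1−2m ⇒ s = 0.78/0.02 = 39.0000.
So α = μs = 5.07, β = (1−μ)s = 33.93.

α = 5.07, β = 33.93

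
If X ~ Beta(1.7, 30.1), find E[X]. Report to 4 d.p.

0.0535

E[X] = α/(α+β) = 1.7/31.8 = 0.0535.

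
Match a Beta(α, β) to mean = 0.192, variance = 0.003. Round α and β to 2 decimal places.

Write ν = α+β; then α = μν and Var = μ(1−μ)/(ν+1).
ν = μ(1−μ)/Var − 1 = 0.155136/0.003 − 1 = 50.7120.
α = 0.192·50.7120 = 9.74, β = 0.808·50.7120 = 40.98.

α = 9.74, β = 40.98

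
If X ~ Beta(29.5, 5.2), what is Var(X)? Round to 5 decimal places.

0.00357

α+β = 34.7 and αβ = 153.40, so Var = αβ/[(α+β)²(α+β+1)] = 153.40/42986.013 = 0.00357.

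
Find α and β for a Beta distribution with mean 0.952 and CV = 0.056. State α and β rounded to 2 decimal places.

α = 14.35, β = 0.72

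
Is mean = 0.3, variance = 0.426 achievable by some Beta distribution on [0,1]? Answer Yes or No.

For any Beta, Var(X) < E[X]·(1−E[X]).
Here μ(1−μ) = 0.3×0.7 = 0.21, and 0.426 ≥ 0.21.

No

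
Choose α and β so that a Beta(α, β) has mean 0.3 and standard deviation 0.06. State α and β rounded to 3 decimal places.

α = 17.200, β = 40.133

First σ² = 0.0036. Setting α = μn, β = (1−μ)n with n = α+β,
μ(1−μ)/(n+1) = 0.0036 ⇒ n+1 = 0.21/0.0036 = 58.3333 ⇒ n = 57.3333.
Hence α = 0.3×57.3333 = 17.200, β = 0.7×57.3333 = 40.133.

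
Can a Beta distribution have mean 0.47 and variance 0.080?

Yes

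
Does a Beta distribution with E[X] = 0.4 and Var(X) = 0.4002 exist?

A Beta with mean μ has variance μ(1−μ)/(α+β+1) < μ(1−μ).
Here μ(1−μ) = 0.4×0.6 = 0.24, and 0.4002 ≥ 0.24.

No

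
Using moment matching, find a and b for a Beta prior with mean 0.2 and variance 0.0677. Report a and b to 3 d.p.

a = 0.273, b = 1.091

Write ν = a+b; then a = μν and Var = μ(1−μ)/(ν+1).
ν = μ(1−μ)/Var − 1 = 0.16/0.0677 − 1 = 1.3634.
a = 0.2·1.3634 = 0.273, b = 0.8·1.3634 = 1.091.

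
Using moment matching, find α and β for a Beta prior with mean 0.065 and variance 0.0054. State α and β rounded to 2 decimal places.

By moment matching, α+β = μ(1−μ)/σ² − 1 = (0.065·0.935)/0.0054 − 1 = 11.2546 − 1 = 10.2546.
Since α/(α+β) = μ, α = 0.065·10.2546 = 0.67 and β = 0.935·10.2546 = 9.59.

α = 0.67, β = 9.59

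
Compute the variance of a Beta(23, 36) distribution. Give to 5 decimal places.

0.00396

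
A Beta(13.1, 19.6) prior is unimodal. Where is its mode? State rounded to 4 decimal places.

The density x^(α−1)(1−x)^(β−1) is maximised at (α−1)/(α+β−2) = 12.1/30.7 = 0.3941.

0.3941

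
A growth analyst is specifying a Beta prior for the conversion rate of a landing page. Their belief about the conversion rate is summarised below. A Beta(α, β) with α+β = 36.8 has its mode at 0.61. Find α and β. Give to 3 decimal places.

Mode = (α−1)/(κ−2) with κ = α+β, so α−1 = 0.61·34.8 = 21.228.
α = 22.228; β = κ − α = 14.572.

α = 22.228, β = 14.572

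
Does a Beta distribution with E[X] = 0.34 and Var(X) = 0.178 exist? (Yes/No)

A Beta with mean μ has variance μ(1−μ)/(α+β+1) < μ(1−μ).
Here μ(1−μ) = 0.34×0.66 = 0.2244, and 0.178 < 0.2244.

Yes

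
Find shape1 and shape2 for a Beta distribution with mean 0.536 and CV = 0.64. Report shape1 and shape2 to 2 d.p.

shape1 = 0.60, shape2 = 0.52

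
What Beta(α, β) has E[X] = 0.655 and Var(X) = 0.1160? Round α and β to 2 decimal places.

Let s = α+β. The Beta variance is μ(1−μ)/(s+1).
So s+1 = μ(1−μ)/σ² = (0.655×0.345)/0.1160 = 0.225975/0.1160 = 1.9481, giving s = 0.9481.
Then α = μs = 0.655×0.9481 = 0.62 and β = (1−μ)s = 0.345×0.9481 = 0.33.

α = 0.62, β = 0.33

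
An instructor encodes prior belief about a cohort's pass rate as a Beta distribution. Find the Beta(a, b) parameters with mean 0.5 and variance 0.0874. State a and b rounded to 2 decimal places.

Let s = a+b. The Beta variance is μ(1−μ)/(s+1).
So s+1 = μ(1−μ)/σ² = (0.5×0.5)/0.0874 = 0.25/0.0874 = 2.8604, giving s = 1.8604.
Then a = μs = 0.5×1.8604 = 0.93 and b = (1−μ)s = 0.5×1.8604 = 0.93.

a = 0.93, b = 0.93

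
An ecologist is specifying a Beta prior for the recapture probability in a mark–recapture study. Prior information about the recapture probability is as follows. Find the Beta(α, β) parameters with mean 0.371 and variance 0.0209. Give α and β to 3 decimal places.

α = 3.771, β = 6.394

Write ν = α+β; then α = μν and Var = μ(1−μ)/(ν+1).
ν = μ(1−μ)/Var − 1 = 0.233359/0.0209 − 1 = 10.1655.
α = 0.371·10.1655 = 3.771, β = 0.629·10.1655 = 6.394.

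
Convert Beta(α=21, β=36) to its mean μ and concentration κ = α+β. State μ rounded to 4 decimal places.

μ = 0.3684, κ = 57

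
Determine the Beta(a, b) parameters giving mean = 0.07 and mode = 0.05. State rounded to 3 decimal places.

Let s = a+b. Mean gives a = μs = 0.07s; mode gives (a−1)/(s−2) = 0.05.
Substituting: 0.07s − 1 = 0.05(s−2) = 0.05s − 0.10, so 0.02s = 0.90 and s = 45.0000.
Then a = 0.07×45.0000 = 3.150 and b = s−a = 41.850.

a = 3.150, b = 41.850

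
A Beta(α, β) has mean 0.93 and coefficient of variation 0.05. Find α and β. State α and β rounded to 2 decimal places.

σ = CV·μ = 0.05×0.93 = 0.04650, so σ² = 0.002162.
s+1 = μ(1−μ)/σ² = 0.0651/0.002162 = 30.1075, so s = α+β = 29.1075.
α = μs = 27.07, β = (1−μ)s = 2.04.

α = 27.07, β = 2.04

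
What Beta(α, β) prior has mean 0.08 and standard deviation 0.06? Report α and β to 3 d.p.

α = 1.556, β = 17.889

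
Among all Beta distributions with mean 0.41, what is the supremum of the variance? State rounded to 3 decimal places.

0.242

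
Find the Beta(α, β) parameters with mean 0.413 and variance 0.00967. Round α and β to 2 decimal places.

By moment matching, α+β = μ(1−μ)/σ² − 1 = (0.413·0.587)/0.00967 − 1 = 25.0704 − 1 = 24.0704.
Since α/(α+β) = μ, α = 0.413·24.0704 = 9.94 and β = 0.587·24.0704 = 14.13.

α = 9.94, β = 14.13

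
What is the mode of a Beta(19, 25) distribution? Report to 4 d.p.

0.4286

The density x^(α−1)(1−x)^(β−1) is maximised at (α−1)/(α+β−2) = 18/42 = 0.4286.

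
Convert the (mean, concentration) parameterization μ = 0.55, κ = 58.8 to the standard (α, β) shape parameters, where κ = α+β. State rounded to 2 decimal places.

α = μκ = 0.55×58.8 = 32.34 and β = (1−μ)κ = 0.45×58.8 = 26.46.

α = 32.34, β = 26.46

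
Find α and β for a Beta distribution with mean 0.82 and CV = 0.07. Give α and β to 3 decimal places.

Var = (CV·μ)² = (0.07×0.82)² = 0.003295.
α+β = μ(1−μ)/Var − 1 = 0.1476/0.003295 − 1 = 43.7984.
Thus α = 0.82·43.7984 = 35.915 and β = 0.18·43.7984 = 7.884.

α = 35.915, β = 7.884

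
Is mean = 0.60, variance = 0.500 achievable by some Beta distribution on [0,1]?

A Beta with mean μ has variance μ(1−μ)/(α+β+1) < μ(1−μ).
Here μ(1−μ) = 0.60×0.40 = 0.2400, and 0.500 ≥ 0.2400.

No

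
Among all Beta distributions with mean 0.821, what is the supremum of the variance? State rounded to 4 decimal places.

For fixed mean μ the Beta variance is μ(1−μ)/(α+β+1), increasing as α+β decreases.
Its least upper bound (not attained) is μ(1−μ) = 0.821·0.179 = 0.1470.

0.1470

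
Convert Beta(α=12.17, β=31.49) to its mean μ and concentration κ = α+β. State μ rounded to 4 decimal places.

μ = 0.2787, κ = 43.66

κ = α+β = 12.17+31.49 = 43.66; μ = α/κ = 12.17/43.66 = 0.2787.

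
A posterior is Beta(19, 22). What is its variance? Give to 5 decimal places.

0.00592

α+β = 41 and αβ = 418, so Var = αβ/[(α+β)²(α+β+1)] = 418/70602 = 0.00592.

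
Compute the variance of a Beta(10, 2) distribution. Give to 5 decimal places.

0.01068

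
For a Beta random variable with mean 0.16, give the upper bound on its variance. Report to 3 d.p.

For fixed mean μ the Beta variance is μ(1−μ)/(α+β+1), increasing as α+β decreases.
Its least upper bound (not attained) is μ(1−μ) = 0.16·0.84 = 0.134.

0.134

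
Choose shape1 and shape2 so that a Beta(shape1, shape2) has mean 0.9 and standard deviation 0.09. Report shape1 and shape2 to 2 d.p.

Variance = 0.09² = 0.0081. The moment-matching identity shape1+shape2 = μ(1−μ)/Var − 1 gives
shape1+shape2 = 0.09/0.0081 − 1 = 10.1111, so shape1 = μ·10.1111 = 9.10 and shape2 = (1−μ)·10.1111 = 1.01.

shape1 = 9.10, shape2 = 1.01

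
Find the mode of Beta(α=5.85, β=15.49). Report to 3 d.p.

The density x^(α−1)(1−x)^(β−1) is maximised at (α−1)/(α+β−2) = 4.85/19.34 = 0.251.

0.251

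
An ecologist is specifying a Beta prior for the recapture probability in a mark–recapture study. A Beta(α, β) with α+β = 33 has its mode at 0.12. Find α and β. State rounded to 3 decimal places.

Mode = (α−1)/(κ−2) with κ = α+β, so α−1 = 0.12·31 = 3.720.
α = 4.720; β = κ − α = 28.280.

α = 4.720, β = 28.280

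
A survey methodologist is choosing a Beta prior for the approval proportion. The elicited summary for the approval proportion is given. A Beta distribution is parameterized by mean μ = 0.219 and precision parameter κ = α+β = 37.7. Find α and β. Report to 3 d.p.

Split κ in proportion μ : (1−μ): α = 0.219·37.7 = 8.256, β = 37.7 − 8.256 = 29.444.

α = 8.256, β = 29.444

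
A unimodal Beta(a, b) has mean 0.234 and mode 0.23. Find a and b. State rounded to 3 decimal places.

With s = a+b: μ = a/s and mode = (a−1)/(s−2). Eliminating a = μs,
μs − 1 = m(s−2) ⇒ s(μ−m) = 1−2m ⇒ s = 0.54/0.004 = 135.0000.
So a = μs = 31.590, b = (1−μ)s = 103.410.

a = 31.590, b = 103.410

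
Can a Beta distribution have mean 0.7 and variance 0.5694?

No

A Beta with mean μ has variance μ(1−μ)/(α+β+1) < μ(1−μ).
Here μ(1−μ) = 0.7×0.3 = 0.21, and 0.5694 ≥ 0.21.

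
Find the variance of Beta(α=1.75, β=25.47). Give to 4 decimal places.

α+β = 27.22 and αβ = 44.5725, so Var = αβ/[(α+β)²(α+β+1)] = 44.5725/20908.999448 = 0.0021.

0.0021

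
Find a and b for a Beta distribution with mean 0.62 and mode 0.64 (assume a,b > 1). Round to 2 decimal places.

a = 8.68, b = 5.32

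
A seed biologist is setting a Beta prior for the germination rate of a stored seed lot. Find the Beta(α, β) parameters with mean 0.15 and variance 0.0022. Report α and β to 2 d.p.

α = 8.54, β = 48.41

Let s = α+β. The Beta variance is μ(1−μ)/(s+1).
So s+1 = μ(1−μ)/σ² = (0.15×0.85)/0.0022 = 0.1275/0.0022 = 57.9545, giving s = 56.9545.
Then α = μs = 0.15×56.9545 = 8.54 and β = (1−μ)s = 0.85×56.9545 = 48.41.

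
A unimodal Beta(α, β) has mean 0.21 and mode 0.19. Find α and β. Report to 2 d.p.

Let s = α+β. Mean gives α = μs = 0.21s; mode gives (α−1)/(s−2) = 0.19.
Substituting: 0.21s − 1 = 0.19(s−2) = 0.19s − 0.38, so 0.02s = 0.62 and s = 31.0000.
Then α = 0.21×31.0000 = 6.51 and β = s−α = 24.49.

α = 6.51, β = 24.49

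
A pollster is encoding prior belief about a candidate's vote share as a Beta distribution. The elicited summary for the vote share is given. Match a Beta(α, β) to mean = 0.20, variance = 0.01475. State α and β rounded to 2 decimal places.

α = 1.97, β = 7.88

By moment matching, α+β = μ(1−μ)/σ² − 1 = (0.20·0.80)/0.01475 − 1 = 10.8475 − 1 = 9.8475.
Since α/(α+β) = μ, α = 0.20·9.8475 = 1.97 and β = 0.80·9.8475 = 7.88.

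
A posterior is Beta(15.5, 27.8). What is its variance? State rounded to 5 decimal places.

0.00519

μ = 15.5/43.3 = 0.357968; Var = μ(1−μ)/(α+β+1) = 0.2298268/44.3 = 0.00519.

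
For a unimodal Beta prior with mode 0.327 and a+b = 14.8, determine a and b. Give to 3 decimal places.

For a,b>1 the mode is (a−1)/(a+b−2), so a = mode·(κ−2)+1 = 0.327×12.8+1 = 5.186.
And b = (1−mode)·(κ−2)+1 = 0.673×12.8+1 = 9.614.

a = 5.186, b = 9.614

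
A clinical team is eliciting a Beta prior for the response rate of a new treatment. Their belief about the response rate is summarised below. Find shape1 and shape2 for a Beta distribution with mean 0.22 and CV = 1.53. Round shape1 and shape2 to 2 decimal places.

Var = (CV·μ)² = (1.53×0.22)² = 0.113300.
shape1+shape2 = μ(1−μ)/Var − 1 = 0.1716/0.113300 − 1 = 0.5146.
Thus shape1 = 0.22·0.5146 = 0.11 and shape2 = 0.78·0.5146 = 0.40.

shape1 = 0.11, shape2 = 0.40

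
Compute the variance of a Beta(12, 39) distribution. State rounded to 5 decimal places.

α+β = 51 and αβ = 468, so Var = αβ/[(α+β)²(α+β+1)] = 468/135252 = 0.00346.

0.00346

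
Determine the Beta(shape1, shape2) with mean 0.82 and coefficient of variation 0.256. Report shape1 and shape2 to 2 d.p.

shape1 = 1.93, shape2 = 0.42

σ = CV·μ = 0.256×0.82 = 0.20992, so σ² = 0.044066.
s+1 = μ(1−μ)/σ² = 0.1476/0.044066 = 3.3495, so s = shape1+shape2 = 2.3495.
shape1 = μs = 1.93, shape2 = (1−μ)s = 0.42.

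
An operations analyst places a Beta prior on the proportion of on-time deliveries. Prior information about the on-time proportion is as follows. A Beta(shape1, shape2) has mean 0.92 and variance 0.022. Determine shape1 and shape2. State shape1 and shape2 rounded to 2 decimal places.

shape1 = 2.16, shape2 = 0.19

Let s = shape1+shape2. The Beta variance is μ(1−μ)/(s+1).
So s+1 = μ(1−μ)/σ² = (0.92×0.08)/0.022 = 0.0736/0.022 = 3.3455, giving s = 2.3455.
Then shape1 = μs = 0.92×2.3455 = 2.16 and shape2 = (1−μ)s = 0.08×2.3455 = 0.19.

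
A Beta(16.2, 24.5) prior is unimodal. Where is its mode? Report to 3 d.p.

The density x^(α−1)(1−x)^(β−1) is maximised at (α−1)/(α+β−2) = 15.2/38.7 = 0.393.

0.393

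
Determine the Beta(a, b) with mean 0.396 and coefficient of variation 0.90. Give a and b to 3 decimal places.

Var = (CV·μ)² = (0.90×0.396)² = 0.127021.
a+b = μ(1−μ)/Var − 1 = 0.239184/0.127021 − 1 = 0.8830.
Thus a = 0.396·0.8830 = 0.350 and b = 0.604·0.8830 = 0.533.

a = 0.350, b = 0.533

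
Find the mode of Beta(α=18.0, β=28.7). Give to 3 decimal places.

0.380

The density x^(α−1)(1−x)^(β−1) is maximised at (α−1)/(α+β−2) = 17.0/44.7 = 0.380.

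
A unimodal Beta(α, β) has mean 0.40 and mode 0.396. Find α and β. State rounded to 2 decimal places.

α = 20.80, β = 31.20

With s = α+β: μ = α/s and mode = (α−1)/(s−2). Eliminating α = μs,
μs − 1 = m(s−2) ⇒ s(μ−m) = 1−2m ⇒ s = 0.208/0.004 = 52.0000.
So α = μs = 20.80, β = (1−μ)s = 31.20.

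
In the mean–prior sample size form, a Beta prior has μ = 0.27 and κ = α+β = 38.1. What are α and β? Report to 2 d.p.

α = 10.29, β = 27.81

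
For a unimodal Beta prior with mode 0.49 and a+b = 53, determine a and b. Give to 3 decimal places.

a = 25.990, b = 27.010

Mode = (a−1)/(κ−2) with κ = a+b, so a−1 = 0.49·51 = 24.990.
a = 25.990; b = κ − a = 27.010.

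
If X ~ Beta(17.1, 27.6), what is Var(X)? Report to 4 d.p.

0.0052

Var = αβ/[(α+β)²(α+β+1)] = (17.1×27.6)/(44.7²×45.7) = 471.96/91312.713 = 0.0052.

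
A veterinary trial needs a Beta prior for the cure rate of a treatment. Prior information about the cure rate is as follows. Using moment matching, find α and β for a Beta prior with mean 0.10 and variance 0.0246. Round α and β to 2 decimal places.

By moment matching, α+β = μ(1−μ)/σ² − 1 = (0.10·0.90)/0.0246 − 1 = 3.6585 − 1 = 2.6585.
Since α/(α+β) = μ, α = 0.10·2.6585 = 0.27 and β = 0.90·2.6585 = 2.39.

α = 0.27, β = 2.39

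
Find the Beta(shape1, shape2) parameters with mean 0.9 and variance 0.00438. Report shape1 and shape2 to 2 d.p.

shape1 = 17.59, shape2 = 1.95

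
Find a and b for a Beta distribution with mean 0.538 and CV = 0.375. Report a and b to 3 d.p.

σ = CV·μ = 0.375×0.538 = 0.20175, so σ² = 0.040703.
s+1 = μ(1−μ)/σ² = 0.248556/0.040703 = 6.1066, so s = a+b = 5.1066.
a = μs = 2.747, b = (1−μ)s = 2.359.

a = 2.747, b = 2.359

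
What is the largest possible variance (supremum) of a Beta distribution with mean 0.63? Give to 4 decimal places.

For fixed mean μ the Beta variance is μ(1−μ)/(α+β+1), increasing as α+β decreases.
Its least upper bound (not attained) is μ(1−μ) = 0.63·0.37 = 0.2331.

0.2331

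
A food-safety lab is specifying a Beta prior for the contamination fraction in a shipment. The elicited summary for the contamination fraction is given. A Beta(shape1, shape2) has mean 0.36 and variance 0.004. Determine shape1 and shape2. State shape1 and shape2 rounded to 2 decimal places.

shape1 = 20.38, shape2 = 36.22

Let s = shape1+shape2. The Beta variance is μ(1−μ)/(s+1).
So s+1 = μ(1−μ)/σ² = (0.36×0.64)/0.004 = 0.2304/0.004 = 57.6000, giving s = 56.6000.
Then shape1 = μs = 0.36×56.6000 = 20.38 and shape2 = (1−μ)s = 0.64×56.6000 = 36.22.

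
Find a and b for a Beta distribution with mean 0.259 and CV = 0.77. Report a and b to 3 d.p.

a = 0.991, b = 2.835

σ = CV·μ = 0.77×0.259 = 0.19943, so σ² = 0.039772.
s+1 = μ(1−μ)/σ² = 0.191919/0.039772 = 4.8254, so s = a+b = 3.8254.
a = μs = 0.991, b = (1−μ)s = 2.835.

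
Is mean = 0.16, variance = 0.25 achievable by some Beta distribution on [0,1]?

No

For any Beta, Var(X) < E[X]·(1−E[X]).
Here μ(1−μ) = 0.16×0.84 = 0.1344, and 0.25 ≥ 0.1344.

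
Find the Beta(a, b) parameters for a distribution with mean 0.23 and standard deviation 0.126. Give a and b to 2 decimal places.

First σ² = 0.015876. Setting a = μn, b = (1−μ)n with n = a+b,
μ(1−μ)/(n+1) = 0.015876 ⇒ n+1 = 0.1771/0.015876 = 11.1552 ⇒ n = 10.1552.
Hence a = 0.23×10.1552 = 2.34, b = 0.77×10.1552 = 7.82.

a = 2.34, b = 7.82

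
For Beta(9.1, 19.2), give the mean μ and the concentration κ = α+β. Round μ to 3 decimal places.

κ = α+β = 9.1+19.2 = 28.3; μ = α/κ = 9.1/28.3 = 0.322.

μ = 0.322, κ = 28.3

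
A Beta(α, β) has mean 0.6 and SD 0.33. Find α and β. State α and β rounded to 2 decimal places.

α = 0.72, β = 0.48

σ² = 0.33² = 0.1089.
With s = α+β, Var = μ(1−μ)/(s+1), so s+1 = (0.6×0.4)/0.1089 = 2.2039 and s = 1.2039.
α = μs = 0.72, β = (1−μ)s = 0.48.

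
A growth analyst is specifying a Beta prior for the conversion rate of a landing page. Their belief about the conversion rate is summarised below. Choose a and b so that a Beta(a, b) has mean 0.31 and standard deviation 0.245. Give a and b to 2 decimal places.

a = 0.79, b = 1.77

σ² = 0.245² = 0.060025.
With s = a+b, Var = μ(1−μ)/(s+1), so s+1 = (0.31×0.69)/0.060025 = 3.5635 and s = 2.5635.
a = μs = 0.79, b = (1−μ)s = 1.77.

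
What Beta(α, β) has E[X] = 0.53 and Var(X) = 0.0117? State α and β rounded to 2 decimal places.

α = 10.75, β = 9.54

By moment matching, α+β = μ(1−μ)/σ² − 1 = (0.53·0.47)/0.0117 − 1 = 21.2906 − 1 = 20.2906.
Since α/(α+β) = μ, α = 0.53·20.2906 = 10.75 and β = 0.47·20.2906 = 9.54.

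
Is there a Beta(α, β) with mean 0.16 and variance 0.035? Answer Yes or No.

For any Beta, Var(X) < E[X]·(1−E[X]).
Here μ(1−μ) = 0.16×0.84 = 0.1344, and 0.035 < 0.1344.

Yes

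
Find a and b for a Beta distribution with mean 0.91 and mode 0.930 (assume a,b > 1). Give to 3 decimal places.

a = 39.130, b = 3.870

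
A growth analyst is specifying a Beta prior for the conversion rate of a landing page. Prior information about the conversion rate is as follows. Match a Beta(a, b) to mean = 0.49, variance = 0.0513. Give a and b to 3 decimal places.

Let s = a+b. The Beta variance is μ(1−μ)/(s+1).
So s+1 = μ(1−μ)/σ² = (0.49×0.51)/0.0513 = 0.2499/0.0513 = 4.8713, giving s = 3.8713.
Then a = μs = 0.49×3.8713 = 1.897 and b = (1−μ)s = 0.51×3.8713 = 1.974.

a = 1.897, b = 1.974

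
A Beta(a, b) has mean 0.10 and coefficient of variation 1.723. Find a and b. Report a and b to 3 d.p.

a = 0.203, b = 1.828

σ = CV·μ = 1.723×0.10 = 0.17230, so σ² = 0.029687.
s+1 = μ(1−μ)/σ² = 0.0900/0.029687 = 3.0316, so s = a+b = 2.0316.
a = μs = 0.203, b = (1−μ)s = 1.828.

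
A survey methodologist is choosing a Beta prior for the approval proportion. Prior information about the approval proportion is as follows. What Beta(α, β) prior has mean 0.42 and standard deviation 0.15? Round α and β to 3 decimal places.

Variance = 0.15² = 0.0225. The moment-matching identity α+β = μ(1−μ)/Var − 1 gives
α+β = 0.2436/0.0225 − 1 = 9.8267, so α = μ·9.8267 = 4.127 and β = (1−μ)·9.8267 = 5.699.

α = 4.127, β = 5.699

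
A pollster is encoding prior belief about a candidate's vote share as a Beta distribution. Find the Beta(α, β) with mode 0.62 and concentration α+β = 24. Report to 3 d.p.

α = 14.640, β = 9.360

For α,β>1 the mode is (α−1)/(α+β−2), so α = mode·(κ−2)+1 = 0.62×22+1 = 14.640.
And β = (1−mode)·(κ−2)+1 = 0.38×22+1 = 9.360.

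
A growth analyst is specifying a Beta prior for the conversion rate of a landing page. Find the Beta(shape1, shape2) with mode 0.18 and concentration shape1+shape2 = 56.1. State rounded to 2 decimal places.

shape1 = 10.74, shape2 = 45.36

Mode = (shape1−1)/(κ−2) with κ = shape1+shape2, so shape1−1 = 0.18·54.1 = 9.74.
shape1 = 10.74; shape2 = κ − shape1 = 45.36.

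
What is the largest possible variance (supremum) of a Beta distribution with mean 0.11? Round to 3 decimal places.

0.098

For fixed mean μ the Beta variance is μ(1−μ)/(α+β+1), increasing as α+β decreases.
Its least upper bound (not attained) is μ(1−μ) = 0.11·0.89 = 0.098.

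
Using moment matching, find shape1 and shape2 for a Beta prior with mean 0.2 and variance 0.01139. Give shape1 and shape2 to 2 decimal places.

shape1 = 2.61, shape2 = 10.44

Let s = shape1+shape2. The Beta variance is μ(1−μ)/(s+1).
So s+1 = μ(1−μ)/σ² = (0.2×0.8)/0.01139 = 0.16/0.01139 = 14.0474, giving s = 13.0474.
Then shape1 = μs = 0.2×13.0474 = 2.61 and shape2 = (1−μ)s = 0.8×13.0474 = 10.44.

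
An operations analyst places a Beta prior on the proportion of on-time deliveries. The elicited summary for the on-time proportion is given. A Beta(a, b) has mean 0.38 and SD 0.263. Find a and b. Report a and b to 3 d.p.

a = 0.914, b = 1.492

σ² = 0.263² = 0.069169.
With s = a+b, Var = μ(1−μ)/(s+1), so s+1 = (0.38×0.62)/0.069169 = 3.4062 and s = 2.4062.
a = μs = 0.914, b = (1−μ)s = 1.492.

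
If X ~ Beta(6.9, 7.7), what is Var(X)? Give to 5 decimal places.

0.01598

α+β = 14.6 and αβ = 53.13, so Var = αβ/[(α+β)²(α+β+1)] = 53.13/3325.296 = 0.01598.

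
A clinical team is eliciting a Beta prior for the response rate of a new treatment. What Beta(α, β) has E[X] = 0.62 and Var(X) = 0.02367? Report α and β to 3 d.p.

Let s = α+β. The Beta variance is μ(1−μ)/(s+1).
So s+1 = μ(1−μ)/σ² = (0.62×0.38)/0.02367 = 0.2356/0.02367 = 9.9535, giving s = 8.9535.
Then α = μs = 0.62×8.9535 = 5.551 and β = (1−μ)s = 0.38×8.9535 = 3.402.

α = 5.551, β = 3.402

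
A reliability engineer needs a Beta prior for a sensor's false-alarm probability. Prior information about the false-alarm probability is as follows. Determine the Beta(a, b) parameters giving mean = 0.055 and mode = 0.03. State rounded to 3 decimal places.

a = 2.068, b = 35.532

Let s = a+b. Mean gives a = μs = 0.055s; mode gives (a−1)/(s−2) = 0.03.
Substituting: 0.055s − 1 = 0.03(s−2) = 0.03s − 0.06, so 0.025s = 0.94 and s = 37.6000.
Then a = 0.055×37.6000 = 2.068 and b = s−a = 35.532.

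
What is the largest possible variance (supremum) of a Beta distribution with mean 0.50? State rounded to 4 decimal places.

0.2500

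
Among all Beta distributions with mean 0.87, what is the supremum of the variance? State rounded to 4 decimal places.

0.1131

Var = μ(1−μ)/(α+β+1), which approaches μ(1−μ) as α+β → 0.
So the supremum is μ(1−μ) = 0.87×0.13 = 0.1131.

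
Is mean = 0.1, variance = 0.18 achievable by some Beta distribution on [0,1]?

For any Beta, Var(X) < E[X]·(1−E[X]).
Here μ(1−μ) = 0.1×0.9 = 0.09, and 0.18 ≥ 0.09.

No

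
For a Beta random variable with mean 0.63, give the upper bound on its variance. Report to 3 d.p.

For fixed mean μ the Beta variance is μ(1−μ)/(α+β+1), increasing as α+β decreases.
Its least upper bound (not attained) is μ(1−μ) = 0.63·0.37 = 0.233.

0.233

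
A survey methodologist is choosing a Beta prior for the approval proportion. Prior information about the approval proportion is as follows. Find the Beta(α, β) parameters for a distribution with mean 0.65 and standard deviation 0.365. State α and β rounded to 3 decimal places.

α = 0.460, β = 0.248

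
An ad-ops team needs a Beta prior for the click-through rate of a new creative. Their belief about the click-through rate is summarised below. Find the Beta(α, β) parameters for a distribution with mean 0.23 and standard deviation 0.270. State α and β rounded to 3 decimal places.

α = 0.329, β = 1.101

First σ² = 0.072900. Setting α = μn, β = (1−μ)n with n = α+β,
μ(1−μ)/(n+1) = 0.072900 ⇒ n+1 = 0.1771/0.072900 = 2.4294 ⇒ n = 1.4294.
Hence α = 0.23×1.4294 = 0.329, β = 0.77×1.4294 = 1.101.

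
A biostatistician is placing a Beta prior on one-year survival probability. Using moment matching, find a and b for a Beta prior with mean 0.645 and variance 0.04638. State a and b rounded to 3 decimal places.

By moment matching, a+b = μ(1−μ)/σ² − 1 = (0.645·0.355)/0.04638 − 1 = 4.9369 − 1 = 3.9369.
Since a/(a+b) = μ, a = 0.645·3.9369 = 2.539 and b = 0.355·3.9369 = 1.398.

a = 2.539, b = 1.398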